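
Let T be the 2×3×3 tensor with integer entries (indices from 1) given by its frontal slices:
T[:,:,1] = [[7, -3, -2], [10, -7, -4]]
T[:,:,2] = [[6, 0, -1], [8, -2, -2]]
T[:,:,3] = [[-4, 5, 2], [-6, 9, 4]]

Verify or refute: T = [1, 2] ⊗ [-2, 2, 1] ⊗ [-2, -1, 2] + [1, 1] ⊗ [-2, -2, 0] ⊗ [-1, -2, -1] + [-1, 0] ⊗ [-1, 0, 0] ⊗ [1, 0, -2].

Reconstruct entry (1,2,1) from the claimed factors: Σₗ aₗ[1]bₗ[2]cₗ[1] = (1)·(2)·(-2) + (1)·(-2)·(-1) + (-1)·(0)·(1) = -2, but T[1,2,1] = -3. The claim is false.

No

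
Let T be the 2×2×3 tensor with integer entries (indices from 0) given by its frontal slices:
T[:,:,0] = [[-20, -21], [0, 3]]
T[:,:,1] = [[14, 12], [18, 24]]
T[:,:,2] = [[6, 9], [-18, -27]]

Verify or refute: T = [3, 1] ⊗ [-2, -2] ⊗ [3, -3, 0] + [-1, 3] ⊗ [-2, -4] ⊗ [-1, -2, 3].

No

Reconstruct entry (0,1,0) from the claimed factors: Σₗ aₗ[0]bₗ[1]cₗ[0] = (3)·(-2)·(3) + (-1)·(-4)·(-1) = -22, but T[0,1,0] = -21. The claim is false.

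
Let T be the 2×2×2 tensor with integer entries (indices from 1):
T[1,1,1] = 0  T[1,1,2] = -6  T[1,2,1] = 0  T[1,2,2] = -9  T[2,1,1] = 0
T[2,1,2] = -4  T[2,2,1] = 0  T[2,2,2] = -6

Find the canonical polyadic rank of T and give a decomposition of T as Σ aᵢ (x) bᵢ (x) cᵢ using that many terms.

rank(T) = 1

Lower bound: T ≠ 0 (e.g. T[1,1,2] = -6), so rank(T) ≥ 1.
Upper bound: if T = a (x) b (x) c then every fibre of T is a multiple of the corresponding factor, so read the factors off the fibres through the nonzero entry T[1,1,2] = -6.
The mode-1 fibre T[:,1,2] = [-6, -4] gives a = [3, 2] (primitive direction); the mode-2 fibre T[1,:,2] = [-6, -9] gives b = [2, 3]; then c[k] = T[1,1,k] / (a[1]·b[1]) = [0, -6] / 6 = [0, -1].
Expanding [3, 2] (x) [2, 3] (x) [0, -1] reproduces all 8 entries of T, so T = [3, 2] (x) [2, 3] (x) [0, -1] and rank(T) ≤ 1.
These bounds meet, so rank(T) = 1.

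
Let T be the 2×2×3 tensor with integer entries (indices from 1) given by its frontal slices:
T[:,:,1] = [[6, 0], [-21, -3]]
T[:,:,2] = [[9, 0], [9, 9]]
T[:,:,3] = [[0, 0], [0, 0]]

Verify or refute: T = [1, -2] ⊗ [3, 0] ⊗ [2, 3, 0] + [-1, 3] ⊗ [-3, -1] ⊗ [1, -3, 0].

No

Reconstruct entry (1,1,1) from the claimed factors: Σₗ aₗ[1]bₗ[1]cₗ[1] = (1)·(3)·(2) + (-1)·(-3)·(1) = 9, but T[1,1,1] = 6. The claim is false.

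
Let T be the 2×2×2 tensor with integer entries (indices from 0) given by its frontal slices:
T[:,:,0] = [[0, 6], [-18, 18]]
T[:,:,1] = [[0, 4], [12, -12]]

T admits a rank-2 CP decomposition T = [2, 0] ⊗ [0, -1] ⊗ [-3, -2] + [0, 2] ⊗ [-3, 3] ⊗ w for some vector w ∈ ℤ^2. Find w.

Subtract the known terms from T to get the rank-1 residual R = [0, 2] ⊗ [-3, 3] ⊗ w, so R[i,j,k] = a[i]·b[j]·w[k]. Pick indices with nonzero a[1]·b[0] = (2)·(-3) = -6. Only the fibre through (1,0,·) is needed: R[1,0,:] = T[1,0,:] − Σₗ aₗ[1]bₗ[0]cₗ = [-18, 12] − (0)·(0)·[-3, -2] = [-18, 12]. Then w[k] = R[1,0,k] / -6 for each k, giving w = [-18, 12] / -6 = [3, -2].

w = [3, -2]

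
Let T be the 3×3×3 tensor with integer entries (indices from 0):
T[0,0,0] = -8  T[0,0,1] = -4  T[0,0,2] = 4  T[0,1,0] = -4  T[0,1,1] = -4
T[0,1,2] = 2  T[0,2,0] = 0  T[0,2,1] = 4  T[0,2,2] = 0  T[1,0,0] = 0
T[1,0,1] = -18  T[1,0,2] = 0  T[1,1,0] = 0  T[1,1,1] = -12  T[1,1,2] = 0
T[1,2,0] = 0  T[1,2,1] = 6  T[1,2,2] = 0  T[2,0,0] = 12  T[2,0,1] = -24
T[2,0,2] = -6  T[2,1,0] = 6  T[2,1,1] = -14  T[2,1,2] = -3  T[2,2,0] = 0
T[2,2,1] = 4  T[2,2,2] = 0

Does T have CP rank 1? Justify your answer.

The mode-3 unfolding of T (rows indexed by k, columns by (i,j) = (0,0), (0,1), (0,2), (1,0), (1,1), (1,2), (2,0), (2,1), (2,2)) is [[-8, -4, 0, 0, 0, 0, 12, 6, 0], [-4, -4, 4, -18, -12, 6, -24, -14, 4], [4, 2, 0, 0, 0, 0, -6, -3, 0]].
There the 2×2 minor on rows k ∈ {0, 1}, columns (i,j) ∈ {(0,0), (0,1)} is det [[-8, -4], [-4, -4]] = 16 ≠ 0, so this unfolding has rank ≥ 2; CP rank is at least every unfolding rank, so rank(T) ≥ 2.
In particular rank(T) ≥ 2 > 1, so T is not rank-1.

No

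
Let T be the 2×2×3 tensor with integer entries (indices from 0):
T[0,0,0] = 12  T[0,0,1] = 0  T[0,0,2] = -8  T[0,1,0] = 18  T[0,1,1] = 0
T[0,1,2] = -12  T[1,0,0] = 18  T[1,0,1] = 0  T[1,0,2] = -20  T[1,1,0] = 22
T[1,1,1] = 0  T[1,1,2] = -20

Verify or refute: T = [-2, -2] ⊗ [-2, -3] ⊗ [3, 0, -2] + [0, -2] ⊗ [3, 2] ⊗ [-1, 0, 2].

Reconstruct entrywise from the claimed factors. For example, T[0,1,2] = -12 and Σₗ aₗ[0]bₗ[1]cₗ[2] = (-2)·(-3)·(-2) + (0)·(2)·(2) = -12; checking all 12 entries, every one matches. The claim holds.

Yes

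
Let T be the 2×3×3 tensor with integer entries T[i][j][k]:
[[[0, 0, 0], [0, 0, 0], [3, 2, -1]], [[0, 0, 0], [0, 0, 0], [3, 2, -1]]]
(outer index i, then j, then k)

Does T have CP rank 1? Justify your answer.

Yes

If T = a ⊗ b ⊗ c then every fibre of T is a multiple of the corresponding factor, so read the factors off the fibres through the nonzero entry T[0,2,0] = 3.
The mode-1 fibre T[:,2,0] = [3, 3] gives a = (1, 1) (primitive direction); the mode-2 fibre T[0,:,0] = [0, 0, 3] gives b = (0, 0, 1); then c[k] = T[0,2,k] / (a[0]·b[2]) = [3, 2, -1] / 1 = (3, 2, -1).
Expanding (1, 1) ⊗ (0, 0, 1) ⊗ (3, 2, -1) reproduces all 18 entries of T, so T = (1, 1) ⊗ (0, 0, 1) ⊗ (3, 2, -1) and rank(T) ≤ 1.
Equivalently every frontal slice T[:,:,k] is c[k] times the rank-1 matrix (1, 1) ⊗ (0, 0, 1). So T has rank 1 (it is nonzero).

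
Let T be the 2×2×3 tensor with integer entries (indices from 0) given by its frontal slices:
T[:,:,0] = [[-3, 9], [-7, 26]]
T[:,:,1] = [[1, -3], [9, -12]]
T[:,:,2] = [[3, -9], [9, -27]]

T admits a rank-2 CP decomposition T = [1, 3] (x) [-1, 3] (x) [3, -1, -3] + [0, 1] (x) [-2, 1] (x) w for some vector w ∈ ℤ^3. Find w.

Subtract the known terms from T to get the rank-1 residual R = [0, 1] (x) [-2, 1] (x) w, so R[i,j,k] = a[i]·b[j]·w[k]. Pick indices with nonzero a[1]·b[0] = (1)·(-2) = -2. Only the fibre through (1,0,·) is needed: R[1,0,:] = T[1,0,:] − Σₗ aₗ[1]bₗ[0]cₗ = [-7, 9, 9] − (3)·(-1)·[3, -1, -3] = [2, 6, 0]. Then w[k] = R[1,0,k] / -2 for each k, giving w = [2, 6, 0] / -2 = [-1, -3, 0].

w = [-1, -3, 0]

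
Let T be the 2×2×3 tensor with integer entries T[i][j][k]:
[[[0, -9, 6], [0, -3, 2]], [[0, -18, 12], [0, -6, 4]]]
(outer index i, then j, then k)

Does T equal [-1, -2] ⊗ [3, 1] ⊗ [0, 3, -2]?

Yes

Reconstruct entrywise from the claimed factors. For example, T[1,0,0] = 0 and Σₗ aₗ[1]bₗ[0]cₗ[0] = (-2)·(3)·(0) = 0; checking all 12 entries, every one matches. The claim holds.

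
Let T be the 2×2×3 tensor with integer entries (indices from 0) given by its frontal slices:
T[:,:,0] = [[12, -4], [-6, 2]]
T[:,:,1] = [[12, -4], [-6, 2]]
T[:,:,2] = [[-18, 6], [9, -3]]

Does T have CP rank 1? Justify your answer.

Yes

If T = a (x) b (x) c then every fibre of T is a multiple of the corresponding factor, so read the factors off the fibres through the nonzero entry T[0,0,0] = 12.
The mode-1 fibre T[:,0,0] = [12, -6] gives a = [2, -1] (primitive direction); the mode-2 fibre T[0,:,0] = [12, -4] gives b = [3, -1]; then c[k] = T[0,0,k] / (a[0]·b[0]) = [12, 12, -18] / 6 = [2, 2, -3].
Expanding [2, -1] (x) [3, -1] (x) [2, 2, -3] reproduces all 12 entries of T, so T = [2, -1] (x) [3, -1] (x) [2, 2, -3] and rank(T) ≤ 1.
Equivalently every frontal slice T[:,:,k] is c[k] times the rank-1 matrix [2, -1] (x) [3, -1]. So T has rank 1 (it is nonzero).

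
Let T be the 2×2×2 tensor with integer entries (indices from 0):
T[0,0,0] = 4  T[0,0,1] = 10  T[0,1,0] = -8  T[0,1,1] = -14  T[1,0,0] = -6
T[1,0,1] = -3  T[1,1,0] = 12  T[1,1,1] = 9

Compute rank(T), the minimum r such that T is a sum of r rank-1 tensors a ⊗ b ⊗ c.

Lower bound: in the mode-2 unfolding of T (rows indexed by j, columns by (i,k)) the 2×2 minor on rows j ∈ {0, 1}, columns (i,k) ∈ {(0,0), (0,1)} is det [[4, 10], [-8, -14]] = 24 ≠ 0, so that unfolding has rank ≥ 2 and hence rank(T) ≥ 2 (CP rank is at least every unfolding rank, though it can be larger).
Upper bound: with S_k = T[:,:,k], the two rank-1 terms a₁b₁ᵀ, a₂b₂ᵀ are the rank-1 members of the pencil x·S₀ + y·S₁.
det(x·S₀ + y·S₁) is 48·xy + 48·y² = 48·(y)(x + y), vanishing at (x:y) = (1:0) and (1:-1).
M₁ = S₀ = [[4, -8], [-6, 12]] = 2·[2, -3][1, -2]ᵀ and M₂ = S₀ − S₁ = [[-6, 6], [-3, 3]] = (-3)·[2, 1][1, -1]ᵀ, so take a₁ = [2, -3], b₁ = [1, -2], a₂ = [2, 1], b₂ = [1, -1].
Each slice is an integer combination of E₁ = a₁b₁ᵀ and E₂ = a₂b₂ᵀ: S₀ = 2·E₁, S₁ = 2·E₁ + 3·E₂; reading off coefficients, c₁ = [2, 2] and c₂ = [0, 3].
Hence T = [2, -3] ⊗ [1, -2] ⊗ [2, 2] + [2, 1] ⊗ [1, -1] ⊗ [0, 3], so rank(T) ≤ 2.
These bounds meet, so rank(T) = 2.

2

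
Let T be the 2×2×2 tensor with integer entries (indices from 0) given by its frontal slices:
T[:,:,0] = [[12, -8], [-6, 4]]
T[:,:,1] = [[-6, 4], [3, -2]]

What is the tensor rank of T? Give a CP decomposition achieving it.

Lower bound: T ≠ 0 (e.g. T[0,0,0] = 12), so rank(T) ≥ 1.
Upper bound: if T = a (x) b (x) c then every fibre of T is a multiple of the corresponding factor, so read the factors off the fibres through the nonzero entry T[0,0,0] = 12.
The mode-1 fibre T[:,0,0] = [12, -6] gives a = [2, -1] (primitive direction); the mode-2 fibre T[0,:,0] = [12, -8] gives b = [3, -2]; then c[k] = T[0,0,k] / (a[0]·b[0]) = [12, -6] / 6 = [2, -1].
Expanding [2, -1] (x) [3, -2] (x) [2, -1] reproduces all 8 entries of T, so T = [2, -1] (x) [3, -2] (x) [2, -1] and rank(T) ≤ 1.
These bounds meet, so rank(T) = 1.

rank(T) = 1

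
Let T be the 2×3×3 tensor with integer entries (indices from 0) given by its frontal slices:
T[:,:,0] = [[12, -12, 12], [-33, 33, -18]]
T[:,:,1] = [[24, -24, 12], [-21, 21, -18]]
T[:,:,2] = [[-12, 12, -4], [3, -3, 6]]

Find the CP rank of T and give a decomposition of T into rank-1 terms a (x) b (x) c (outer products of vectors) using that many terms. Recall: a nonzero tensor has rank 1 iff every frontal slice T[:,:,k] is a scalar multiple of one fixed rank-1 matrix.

Lower bound: in the mode-2 unfolding of T (rows indexed by j, columns by (i,k)) the 2×2 minor on rows j ∈ {0, 2}, columns (i,k) ∈ {(0,0), (0,1)} is det [[12, 24], [12, 12]] = -144 ≠ 0, so that unfolding has rank ≥ 2 and hence rank(T) ≥ 2 (CP rank is at least every unfolding rank, though it can be larger).
Upper bound: with S_k = T[:,:,k], the two rank-1 terms a₁b₁ᵀ, a₂b₂ᵀ are the rank-1 members of the pencil x·S₀ + y·S₁.
The 2×2 minor of x·S₀ + y·S₁ on rows {0,1}, columns {0,2} is 180·x² − 180·y² = 180·(x − y)(x + y), vanishing at (x:y) = (1:1) and (1:-1).
M₁ = S₀ + S₁ = [[36, -36, 24], [-54, 54, -36]] = 6·[2, -3][3, -3, 2]ᵀ and M₂ = S₀ − S₁ = [[-12, 12, 0], [-12, 12, 0]] = (-12)·[1, 1][1, -1, 0]ᵀ, so take a₁ = [2, -3], b₁ = [3, -3, 2], a₂ = [1, 1], b₂ = [1, -1, 0].
Each slice is an integer combination of E₁ = a₁b₁ᵀ and E₂ = a₂b₂ᵀ: S₀ = 3·E₁ − 6·E₂, S₁ = 3·E₁ + 6·E₂, S₂ = −E₁ − 6·E₂; reading off coefficients, c₁ = [3, 3, -1] and c₂ = [-6, 6, -6].
Hence T = [2, -3] (x) [3, -3, 2] (x) [3, 3, -1] + [1, 1] (x) [1, -1, 0] (x) [-6, 6, -6], so rank(T) ≤ 2.
These bounds meet, so rank(T) = 2.

rank(T) = 2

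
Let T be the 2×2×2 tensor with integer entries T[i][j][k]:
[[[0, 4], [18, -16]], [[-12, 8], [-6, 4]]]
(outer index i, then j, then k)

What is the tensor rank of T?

Lower bound: the mode-2 unfolding of T (rows indexed by j, columns by (i,k) = (0,0), (0,1), (1,0), (1,1)) is [[0, 4, -12, 8], [18, -16, -6, 4]].
There the 2×2 minor on rows j ∈ {0, 1}, columns (i,k) ∈ {(0,0), (0,1)} is det [[0, 4], [18, -16]] = -72 ≠ 0, so this unfolding has rank ≥ 2; CP rank is at least every unfolding rank, so rank(T) ≥ 2. (Flattening ranks never certify an upper bound on CP rank; for that we must actually write T with 2 rank-1 terms.)
Upper bound — finding two terms. Write S_k = T[:,:,k] for the frontal slices: S₀ = [[0, 18], [-12, -6]], S₁ = [[4, -16], [8, 4]].
If T = a₁ (x) b₁ (x) c₁ + a₂ (x) b₂ (x) c₂ then each S_k = c₁[k]·a₁b₁ᵀ + c₂[k]·a₂b₂ᵀ. S₀ and S₁ are linearly independent, so a₁b₁ᵀ and a₂b₂ᵀ must span the same plane of matrices: they are the rank-1 matrices of the form x·S₀ + y·S₁.
det(x·S₀ + y·S₁) is 216·x² − 360·xy + 144·y² = 72·(3·x − 2·y)(x − y), vanishing at (x:y) = (2:3) and (1:1).
M₁ = 2·S₀ + 3·S₁ = [[12, -12], [0, 0]] = 12·[1, 0][1, -1]ᵀ and M₂ = S₀ + S₁ = [[4, 2], [-4, -2]] = 2·[1, -1][2, 1]ᵀ, so take a₁ = [1, 0], b₁ = [1, -1], a₂ = [1, -1], b₂ = [2, 1].
Each slice is an integer combination of E₁ = a₁b₁ᵀ and E₂ = a₂b₂ᵀ: S₀ = −12·E₁ + 6·E₂, S₁ = 12·E₁ − 4·E₂; reading off coefficients, c₁ = [-12, 12] and c₂ = [6, -4].
Hence T = [1, 0] (x) [1, -1] (x) [-12, 12] + [1, -1] (x) [2, 1] (x) [6, -4], so rank(T) ≤ 2.
These bounds meet, so rank(T) = 2.

2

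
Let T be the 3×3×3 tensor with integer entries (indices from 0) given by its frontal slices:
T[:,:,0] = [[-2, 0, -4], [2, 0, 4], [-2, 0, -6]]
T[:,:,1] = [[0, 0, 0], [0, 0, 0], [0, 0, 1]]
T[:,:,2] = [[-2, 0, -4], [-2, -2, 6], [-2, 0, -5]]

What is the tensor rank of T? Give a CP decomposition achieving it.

Lower bound: the mode-2 unfolding of T (rows indexed by j, columns by (i,k) = (0,0), (0,1), (0,2), (1,0), (1,1), (1,2), (2,0), (2,1), (2,2)) is [[-2, 0, -2, 2, 0, -2, -2, 0, -2], [0, 0, 0, 0, 0, -2, 0, 0, 0], [-4, 0, -4, 4, 0, 6, -6, 1, -5]].
There the 3×3 minor on rows j ∈ {0, 1, 2}, columns (i,k) ∈ {(0,0), (1,2), (2,0)} is det [[-2, -2, -2], [0, -2, 0], [-4, 6, -6]] = -8 ≠ 0, so this unfolding has rank ≥ 3; CP rank is at least every unfolding rank, so rank(T) ≥ 3. (Flattening ranks never certify an upper bound on CP rank; for that we must actually write T with 3 rank-1 terms.)
Upper bound: T is a sum of 3 rank-1 terms, T = [0, 0, 1] (x) [0, 0, 1] (x) [-2, 1, -1] + [0, 1, 0] (x) [2, 1, -1] (x) [0, 0, -2] + [1, -1, 1] (x) [1, 0, 2] (x) [-2, 0, -2] (written with every a and b primitive with positive leading entry and the scale carried by c; CP decompositions are not unique, and this one is verified by expanding entrywise), so rank(T) ≤ 3.
These bounds meet, so rank(T) = 3.

rank(T) = 3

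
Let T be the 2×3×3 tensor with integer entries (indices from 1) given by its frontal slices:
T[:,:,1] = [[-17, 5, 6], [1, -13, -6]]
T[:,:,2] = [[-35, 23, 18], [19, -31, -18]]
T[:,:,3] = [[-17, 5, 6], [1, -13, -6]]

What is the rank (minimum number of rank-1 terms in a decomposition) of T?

Lower bound: the mode-1 unfolding of T (rows indexed by i, columns by (j,k) = (1,1), (1,2), (1,3), (2,1), (2,2), (2,3), (3,1), (3,2), (3,3)) is [[-17, -35, -17, 5, 23, 5, 6, 18, 6], [1, 19, 1, -13, -31, -13, -6, -18, -6]].
There the 2×2 minor on rows i ∈ {1, 2}, columns (j,k) ∈ {(1,1), (1,2)} is det [[-17, -35], [1, 19]] = -288 ≠ 0, so this unfolding has rank ≥ 2; CP rank is at least every unfolding rank, so rank(T) ≥ 2. (This is only a lower bound: in general the CP rank may exceed every unfolding rank, so we still need to exhibit 2 rank-1 terms summing to T.)
Upper bound — finding two terms. Write S_k = T[:,:,k] for the frontal slices: S₁ = [[-17, 5, 6], [1, -13, -6]], S₂ = [[-35, 23, 18], [19, -31, -18]], S₃ = [[-17, 5, 6], [1, -13, -6]].
If T = a₁ ∘ b₁ ∘ c₁ + a₂ ∘ b₂ ∘ c₂ then each S_k = c₁[k]·a₁b₁ᵀ + c₂[k]·a₂b₂ᵀ. S₁ and S₂ are linearly independent, so a₁b₁ᵀ and a₂b₂ᵀ must span the same plane of matrices: they are the rank-1 matrices of the form x·S₁ + y·S₂.
The 2×2 minor of x·S₁ + y·S₂ on rows {1,2}, columns {1,2} is 216·x² + 864·xy + 648·y² = 216·(x + 3·y)(x + y), vanishing at (x:y) = (3:-1) and (1:-1).
M₁ = 3·S₁ − S₂ = [[-16, -8, 0], [-16, -8, 0]] = (-8)·(1, 1)(2, 1, 0)ᵀ and M₂ = S₁ − S₂ = [[18, -18, -12], [-18, 18, 12]] = 6·(1, -1)(3, -3, -2)ᵀ, so take a₁ = (1, 1), b₁ = (2, 1, 0), a₂ = (1, -1), b₂ = (3, -3, -2).
Each slice is an integer combination of E₁ = a₁b₁ᵀ and E₂ = a₂b₂ᵀ: S₁ = −4·E₁ − 3·E₂, S₂ = −4·E₁ − 9·E₂, S₃ = −4·E₁ − 3·E₂; reading off coefficients, c₁ = (-4, -4, -4) and c₂ = (-3, -9, -3).
Hence T = (1, 1) ∘ (2, 1, 0) ∘ (-4, -4, -4) + (1, -1) ∘ (3, -3, -2) ∘ (-3, -9, -3), so rank(T) ≤ 2.
These bounds meet, so rank(T) = 2.
Check entry T[2,1,1] = 1: (1)·(2)·(-4) + (-1)·(3)·(-3) = 1.

2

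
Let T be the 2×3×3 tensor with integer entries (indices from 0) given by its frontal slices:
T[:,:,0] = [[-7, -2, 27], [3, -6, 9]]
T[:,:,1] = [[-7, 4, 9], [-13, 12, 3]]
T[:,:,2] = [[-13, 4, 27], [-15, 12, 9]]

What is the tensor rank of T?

Lower bound: in the mode-1 unfolding of T (rows indexed by i, columns by (j,k)) the 2×2 minor on rows i ∈ {0, 1}, columns (j,k) ∈ {(0,0), (0,1)} is det [[-7, -7], [3, -13]] = 112 ≠ 0, so that unfolding has rank ≥ 2 and hence rank(T) ≥ 2 (CP rank is at least every unfolding rank, though it can be larger).
Upper bound: with S_k = T[:,:,k], the two rank-1 terms a₁b₁ᵀ, a₂b₂ᵀ are the rank-1 members of the pencil x·S₀ + y·S₁.
The 2×2 minor of x·S₀ + y·S₁ on rows {0,1}, columns {0,1} is 48·x² − 80·xy − 32·y² = 16·(x − 2·y)(3·x + y), vanishing at (x:y) = (2:1) and (1:-3).
M₁ = 2·S₀ + S₁ = [[-21, 0, 63], [-7, 0, 21]] = (-7)·[3, 1][1, 0, -3]ᵀ and M₂ = S₀ − 3·S₁ = [[14, -14, 0], [42, -42, 0]] = 14·[1, 3][1, -1, 0]ᵀ, so take a₁ = [3, 1], b₁ = [1, 0, -3], a₂ = [1, 3], b₂ = [1, -1, 0].
Each slice is an integer combination of E₁ = a₁b₁ᵀ and E₂ = a₂b₂ᵀ: S₀ = −3·E₁ + 2·E₂, S₁ = −E₁ − 4·E₂, S₂ = −3·E₁ − 4·E₂; reading off coefficients, c₁ = [-3, -1, -3] and c₂ = [2, -4, -4].
Hence T = [3, 1] ⊗ [1, 0, -3] ⊗ [-3, -1, -3] + [1, 3] ⊗ [1, -1, 0] ⊗ [2, -4, -4], so rank(T) ≤ 2.
These bounds meet, so rank(T) = 2.

2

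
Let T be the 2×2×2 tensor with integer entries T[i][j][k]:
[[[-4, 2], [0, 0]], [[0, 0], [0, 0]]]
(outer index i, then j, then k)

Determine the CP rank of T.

Lower bound: T ≠ 0 (e.g. T[0,0,0] = -4), so rank(T) ≥ 1.
Upper bound: if T = a ⊗ b ⊗ c then every fibre of T is a multiple of the corresponding factor, so read the factors off the fibres through the nonzero entry T[0,0,0] = -4.
The mode-1 fibre T[:,0,0] = [-4, 0] gives a = [1, 0] (primitive direction); the mode-2 fibre T[0,:,0] = [-4, 0] gives b = [1, 0]; then c[k] = T[0,0,k] / (a[0]·b[0]) = [-4, 2] / 1 = [-4, 2].
Expanding [1, 0] ⊗ [1, 0] ⊗ [-4, 2] reproduces all 8 entries of T, so T = [1, 0] ⊗ [1, 0] ⊗ [-4, 2] and rank(T) ≤ 1.
These bounds meet, so rank(T) = 1.

1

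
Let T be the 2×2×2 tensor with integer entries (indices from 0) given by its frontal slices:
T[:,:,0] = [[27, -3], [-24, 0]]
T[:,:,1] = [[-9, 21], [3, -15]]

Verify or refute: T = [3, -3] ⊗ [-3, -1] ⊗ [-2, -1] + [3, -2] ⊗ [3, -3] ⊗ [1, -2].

Reconstruct entrywise from the claimed factors. For example, T[0,1,1] = 21 and Σₗ aₗ[0]bₗ[1]cₗ[1] = (3)·(-1)·(-1) + (3)·(-3)·(-2) = 21; checking all 8 entries, every one matches. The claim holds.

Yes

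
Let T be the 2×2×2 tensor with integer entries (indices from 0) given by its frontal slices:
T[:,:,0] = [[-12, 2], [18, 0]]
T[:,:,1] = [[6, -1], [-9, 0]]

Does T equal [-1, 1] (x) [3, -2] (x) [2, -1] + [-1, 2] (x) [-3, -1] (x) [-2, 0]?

No

Reconstruct entry (0,0,1) from the claimed factors: Σₗ aₗ[0]bₗ[0]cₗ[1] = (-1)·(3)·(-1) + (-1)·(-3)·(0) = 3, but T[0,0,1] = 6. The claim is false.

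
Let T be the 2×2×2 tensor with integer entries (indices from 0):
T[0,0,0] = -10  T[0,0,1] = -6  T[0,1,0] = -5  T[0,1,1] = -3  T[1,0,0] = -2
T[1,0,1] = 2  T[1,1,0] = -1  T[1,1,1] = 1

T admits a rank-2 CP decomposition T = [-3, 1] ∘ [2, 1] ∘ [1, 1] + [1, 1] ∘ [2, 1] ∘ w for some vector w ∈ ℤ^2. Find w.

w = [-2, 0]

Subtract the known terms from T to get the rank-1 residual R = [1, 1] ∘ [2, 1] ∘ w, so R[i,j,k] = a[i]·b[j]·w[k]. Pick indices with nonzero a[0]·b[0] = (1)·(2) = 2. Only the fibre through (0,0,·) is needed: R[0,0,:] = T[0,0,:] − Σₗ aₗ[0]bₗ[0]cₗ = [-10, -6] − (-3)·(2)·[1, 1] = [-4, 0]. Then w[k] = R[0,0,k] / 2 for each k, giving w = [-4, 0] / 2 = [-2, 0].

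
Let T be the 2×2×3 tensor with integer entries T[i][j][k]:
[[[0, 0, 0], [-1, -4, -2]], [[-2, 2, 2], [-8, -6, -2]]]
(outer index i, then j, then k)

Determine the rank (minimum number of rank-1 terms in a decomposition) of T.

3

Lower bound: in the mode-3 unfolding of T (rows indexed by k, columns by (i,j)) the 3×3 minor on rows k ∈ {0, 1, 2}, columns (i,j) ∈ {(0,1), (1,0), (1,1)} is det [[-1, -2, -8], [-4, 2, -6], [-2, 2, -2]] = 16 ≠ 0, so that unfolding has rank ≥ 3 and hence rank(T) ≥ 3 (CP rank is at least every unfolding rank, though it can be larger).
Upper bound: T is a sum of 3 rank-1 terms, T = [0, 1] ∘ [1, 1] ∘ [-2, 2, 2] + [1, -2] ∘ [0, 1] ∘ [1, 0, 0] + [1, 2] ∘ [0, 1] ∘ [-2, -4, -2] (one valid choice — decompositions are not unique — normalised so each a, b is primitive with positive first nonzero entry; check it by expanding all entries), so rank(T) ≤ 3.
These bounds meet, so rank(T) = 3.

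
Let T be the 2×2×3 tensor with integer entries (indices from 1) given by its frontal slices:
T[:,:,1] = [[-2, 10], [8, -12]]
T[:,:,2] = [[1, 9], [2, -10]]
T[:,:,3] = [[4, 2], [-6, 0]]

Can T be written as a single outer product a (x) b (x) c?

No

The mode-3 unfolding of T (rows indexed by k, columns by (i,j) = (1,1), (1,2), (2,1), (2,2)) is [[-2, 10, 8, -12], [1, 9, 2, -10], [4, 2, -6, 0]].
There the 3×3 minor on rows k ∈ {1, 2, 3}, columns (i,j) ∈ {(1,1), (1,2), (2,1)} is det [[-2, 10, 8], [1, 9, 2], [4, 2, -6]] = -16 ≠ 0, so this unfolding has rank ≥ 3; CP rank is at least every unfolding rank, so rank(T) ≥ 3.
In particular rank(T) ≥ 3 > 1, so T is not rank-1.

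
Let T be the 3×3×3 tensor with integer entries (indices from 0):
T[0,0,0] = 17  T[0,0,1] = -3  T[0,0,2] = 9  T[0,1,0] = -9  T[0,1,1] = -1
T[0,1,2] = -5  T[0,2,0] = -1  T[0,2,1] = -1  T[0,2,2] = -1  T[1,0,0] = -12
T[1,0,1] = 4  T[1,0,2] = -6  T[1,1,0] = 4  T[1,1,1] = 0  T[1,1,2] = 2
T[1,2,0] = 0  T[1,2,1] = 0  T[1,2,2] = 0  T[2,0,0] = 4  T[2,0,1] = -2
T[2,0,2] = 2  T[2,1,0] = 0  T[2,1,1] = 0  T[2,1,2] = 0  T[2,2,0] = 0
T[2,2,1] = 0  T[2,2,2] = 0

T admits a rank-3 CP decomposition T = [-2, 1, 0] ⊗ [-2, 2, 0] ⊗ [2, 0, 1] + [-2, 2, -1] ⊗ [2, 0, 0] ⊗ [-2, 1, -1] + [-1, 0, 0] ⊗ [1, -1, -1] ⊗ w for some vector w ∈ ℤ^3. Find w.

Subtract the known terms from T to get the rank-1 residual R = [-1, 0, 0] ⊗ [1, -1, -1] ⊗ w, so R[i,j,k] = a[i]·b[j]·w[k]. Pick indices with nonzero a[0]·b[0] = (-1)·(1) = -1. Only the fibre through (0,0,·) is needed: R[0,0,:] = T[0,0,:] − Σₗ aₗ[0]bₗ[0]cₗ = [17, -3, 9] − (-2)·(-2)·[2, 0, 1] − (-2)·(2)·[-2, 1, -1] = [1, 1, 1]. Then w[k] = R[0,0,k] / -1 for each k, giving w = [1, 1, 1] / -1 = [-1, -1, -1].

w = [-1, -1, -1]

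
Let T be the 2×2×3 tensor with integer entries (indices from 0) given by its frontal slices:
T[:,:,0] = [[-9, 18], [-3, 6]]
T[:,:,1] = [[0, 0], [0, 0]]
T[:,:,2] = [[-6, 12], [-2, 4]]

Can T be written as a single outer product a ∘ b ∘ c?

Yes

The mode-1 fibre T[:,0,0] = [-9, -3] gives a = [3, 1] (primitive direction); the mode-2 fibre T[0,:,0] = [-9, 18] gives b = [1, -2]; then c[k] = T[0,0,k] / (a[0]·b[0]) = [-9, 0, -6] / 3 = [-3, 0, -2].
Expanding [3, 1] ∘ [1, -2] ∘ [-3, 0, -2] reproduces all 12 entries of T, so T = [3, 1] ∘ [1, -2] ∘ [-3, 0, -2] and rank(T) ≤ 1.
Equivalently every frontal slice T[:,:,k] is c[k] times the rank-1 matrix [3, 1] ∘ [1, -2]. So T has rank 1 (it is nonzero).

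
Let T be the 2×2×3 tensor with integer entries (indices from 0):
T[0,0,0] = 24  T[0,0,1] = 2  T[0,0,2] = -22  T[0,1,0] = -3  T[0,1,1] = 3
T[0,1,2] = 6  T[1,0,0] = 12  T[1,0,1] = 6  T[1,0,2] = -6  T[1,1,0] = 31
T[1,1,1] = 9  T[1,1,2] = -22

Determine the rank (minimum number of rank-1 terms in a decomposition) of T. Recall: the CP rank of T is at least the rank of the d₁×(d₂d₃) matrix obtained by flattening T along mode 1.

Lower bound: the mode-3 unfolding of T (rows indexed by k, columns by (i,j) = (0,0), (0,1), (1,0), (1,1)) is [[24, -3, 12, 31], [2, 3, 6, 9], [-22, 6, -6, -22]].
There the 2×2 minor on rows k ∈ {0, 1}, columns (i,j) ∈ {(0,0), (0,1)} is det [[24, -3], [2, 3]] = 78 ≠ 0, so this unfolding has rank ≥ 2; CP rank is at least every unfolding rank, so rank(T) ≥ 2. (Flattening ranks never certify an upper bound on CP rank; for that we must actually write T with 2 rank-1 terms.)
Upper bound — finding two terms. Write S_k = T[:,:,k] for the frontal slices: S₀ = [[24, -3], [12, 31]], S₁ = [[2, 3], [6, 9]], S₂ = [[-22, 6], [-6, -22]].
If T = a₁ ⊗ b₁ ⊗ c₁ + a₂ ⊗ b₂ ⊗ c₂ then each S_k = c₁[k]·a₁b₁ᵀ + c₂[k]·a₂b₂ᵀ. S₀ and S₁ are linearly independent, so a₁b₁ᵀ and a₂b₂ᵀ must span the same plane of matrices: they are the rank-1 matrices of the form x·S₀ + y·S₁.
det(x·S₀ + y·S₁) is 780·x² + 260·xy = 260·(3·x + y)(x), vanishing at (x:y) = (1:-3) and (0:1).
M₁ = S₀ − 3·S₁ = [[18, -12], [-6, 4]] = 2·(3, -1)(3, -2)ᵀ and M₂ = S₁ = [[2, 3], [6, 9]] = (1, 3)(2, 3)ᵀ, so take a₁ = (3, -1), b₁ = (3, -2), a₂ = (1, 3), b₂ = (2, 3).
Each slice is an integer combination of E₁ = a₁b₁ᵀ and E₂ = a₂b₂ᵀ: S₀ = 2·E₁ + 3·E₂, S₁ = E₂, S₂ = −2·E₁ − 2·E₂; reading off coefficients, c₁ = (2, 0, -2) and c₂ = (3, 1, -2).
Hence T = (3, -1) ⊗ (3, -2) ⊗ (2, 0, -2) + (1, 3) ⊗ (2, 3) ⊗ (3, 1, -2), so rank(T) ≤ 2.
These bounds meet, so rank(T) = 2.

2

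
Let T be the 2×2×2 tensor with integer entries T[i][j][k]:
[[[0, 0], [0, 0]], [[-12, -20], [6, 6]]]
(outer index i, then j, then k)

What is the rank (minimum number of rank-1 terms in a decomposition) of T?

Lower bound: the mode-3 unfolding of T (rows indexed by k, columns by (i,j) = (0,0), (0,1), (1,0), (1,1)) is [[0, 0, -12, 6], [0, 0, -20, 6]].
There the 2×2 minor on rows k ∈ {0, 1}, columns (i,j) ∈ {(1,0), (1,1)} is det [[-12, 6], [-20, 6]] = 48 ≠ 0, so this unfolding has rank ≥ 2; CP rank is at least every unfolding rank, so rank(T) ≥ 2. (Unfolding ranks only ever bound the CP rank from below — rank(T) can be strictly larger than all of them — so the matching upper bound has to come from an explicit 2-term decomposition.)
Upper bound — finding two terms. Every mode-1 slice of T is a multiple of one matrix: T[i,:,:] = a[i]·M with a = (0, 1) and M = [[-12, -20], [6, 6]] (rows indexed by j, columns by k). So it suffices to write M as a sum of two rank-1 matrices.
Splitting M by its rows (j = 0, 1), M = (1, 0)(-12, -20)ᵀ + (0, 1)(6, 6)ᵀ.
Hence T = (0, 1) (x) (1, 0) (x) (-12, -20) + (0, 1) (x) (0, 1) (x) (6, 6), so rank(T) ≤ 2.
These bounds meet, so rank(T) = 2.
Check entry T[1,1,1] = 6: (1)·(0)·(-20) + (1)·(1)·(6) = 6.

2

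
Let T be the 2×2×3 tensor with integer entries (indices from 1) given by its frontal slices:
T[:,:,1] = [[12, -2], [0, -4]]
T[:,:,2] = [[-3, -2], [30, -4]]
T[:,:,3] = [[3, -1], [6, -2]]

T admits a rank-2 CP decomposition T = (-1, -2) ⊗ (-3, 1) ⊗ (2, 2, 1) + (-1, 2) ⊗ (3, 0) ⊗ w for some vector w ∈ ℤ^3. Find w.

Subtract the known terms from T to get the rank-1 residual R = (-1, 2) ⊗ (3, 0) ⊗ w, so R[i,j,k] = a[i]·b[j]·w[k]. Pick indices with nonzero a[1]·b[1] = (-1)·(3) = -3. Only the fibre through (1,1,·) is needed: R[1,1,:] = T[1,1,:] − Σₗ aₗ[1]bₗ[1]cₗ = [12, -3, 3] − (-1)·(-3)·(2, 2, 1) = [6, -9, 0]. Then w[k] = R[1,1,k] / -3 for each k, giving w = [6, -9, 0] / -3 = (-2, 3, 0).

w = (-2, 3, 0)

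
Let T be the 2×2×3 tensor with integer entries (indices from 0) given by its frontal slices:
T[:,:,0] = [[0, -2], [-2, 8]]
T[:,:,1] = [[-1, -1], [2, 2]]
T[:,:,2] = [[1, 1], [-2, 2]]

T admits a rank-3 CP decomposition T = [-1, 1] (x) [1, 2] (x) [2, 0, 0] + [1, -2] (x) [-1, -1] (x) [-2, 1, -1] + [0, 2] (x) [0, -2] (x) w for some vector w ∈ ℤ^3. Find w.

Subtract the known terms from T to get the rank-1 residual R = [0, 2] (x) [0, -2] (x) w, so R[i,j,k] = a[i]·b[j]·w[k]. Pick indices with nonzero a[1]·b[1] = (2)·(-2) = -4. Only the fibre through (1,1,·) is needed: R[1,1,:] = T[1,1,:] − Σₗ aₗ[1]bₗ[1]cₗ = [8, 2, 2] − (1)·(2)·[2, 0, 0] − (-2)·(-1)·[-2, 1, -1] = [8, 0, 4]. Then w[k] = R[1,1,k] / -4 for each k, giving w = [8, 0, 4] / -4 = [-2, 0, -1].

w = [-2, 0, -1]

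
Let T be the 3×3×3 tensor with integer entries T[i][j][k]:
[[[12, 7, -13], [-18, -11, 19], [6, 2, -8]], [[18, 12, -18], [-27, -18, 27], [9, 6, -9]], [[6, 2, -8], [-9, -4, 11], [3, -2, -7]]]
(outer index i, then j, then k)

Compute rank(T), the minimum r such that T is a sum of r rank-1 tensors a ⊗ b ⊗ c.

2

Lower bound: the mode-2 unfolding of T (rows indexed by j, columns by (i,k) = (0,0), (0,1), (0,2), (1,0), (1,1), (1,2), (2,0), (2,1), (2,2)) is [[12, 7, -13, 18, 12, -18, 6, 2, -8], [-18, -11, 19, -27, -18, 27, -9, -4, 11], [6, 2, -8, 9, 6, -9, 3, -2, -7]].
There the 2×2 minor on rows j ∈ {0, 1}, columns (i,k) ∈ {(0,0), (0,1)} is det [[12, 7], [-18, -11]] = -6 ≠ 0, so this unfolding has rank ≥ 2; CP rank is at least every unfolding rank, so rank(T) ≥ 2. (Flattening ranks never certify an upper bound on CP rank; for that we must actually write T with 2 rank-1 terms.)
Upper bound — finding two terms. Write S_k = T[:,:,k] for the frontal slices: S₀ = [[12, -18, 6], [18, -27, 9], [6, -9, 3]], S₁ = [[7, -11, 2], [12, -18, 6], [2, -4, -2]], S₂ = [[-13, 19, -8], [-18, 27, -9], [-8, 11, -7]].
If T = a₁ ⊗ b₁ ⊗ c₁ + a₂ ⊗ b₂ ⊗ c₂ then each S_k = c₁[k]·a₁b₁ᵀ + c₂[k]·a₂b₂ᵀ. S₀ and S₁ are linearly independent, so a₁b₁ᵀ and a₂b₂ᵀ must span the same plane of matrices: they are the rank-1 matrices of the form x·S₀ + y·S₁.
The 2×2 minor of x·S₀ + y·S₁ on rows {0,1}, columns {0,1} is 9·xy + 6·y² = 3·(3·x + 2·y)(y), vanishing at (x:y) = (2:-3) and (1:0).
M₁ = 2·S₀ − 3·S₁ = [[3, -3, 6], [0, 0, 0], [6, -6, 12]] = 3·[1, 0, 2][1, -1, 2]ᵀ and M₂ = S₀ = [[12, -18, 6], [18, -27, 9], [6, -9, 3]] = 3·[2, 3, 1][2, -3, 1]ᵀ, so take a₁ = [1, 0, 2], b₁ = [1, -1, 2], a₂ = [2, 3, 1], b₂ = [2, -3, 1].
Each slice is an integer combination of E₁ = a₁b₁ᵀ and E₂ = a₂b₂ᵀ: S₀ = 3·E₂, S₁ = −E₁ + 2·E₂, S₂ = −E₁ − 3·E₂; reading off coefficients, c₁ = [0, -1, -1] and c₂ = [3, 2, -3].
Hence T = [1, 0, 2] ⊗ [1, -1, 2] ⊗ [0, -1, -1] + [2, 3, 1] ⊗ [2, -3, 1] ⊗ [3, 2, -3], so rank(T) ≤ 2.
These bounds meet, so rank(T) = 2.
Check entry T[0,2,2] = -8: (1)·(2)·(-1) + (2)·(1)·(-3) = -8.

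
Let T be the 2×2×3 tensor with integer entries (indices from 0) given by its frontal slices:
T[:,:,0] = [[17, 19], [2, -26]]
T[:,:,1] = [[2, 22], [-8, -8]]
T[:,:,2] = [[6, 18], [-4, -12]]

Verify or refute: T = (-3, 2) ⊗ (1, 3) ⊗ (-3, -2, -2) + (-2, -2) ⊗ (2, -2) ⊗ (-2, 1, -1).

No

Reconstruct entry (0,0,2) from the claimed factors: Σₗ aₗ[0]bₗ[0]cₗ[2] = (-3)·(1)·(-2) + (-2)·(2)·(-1) = 10, but T[0,0,2] = 6. The claim is false.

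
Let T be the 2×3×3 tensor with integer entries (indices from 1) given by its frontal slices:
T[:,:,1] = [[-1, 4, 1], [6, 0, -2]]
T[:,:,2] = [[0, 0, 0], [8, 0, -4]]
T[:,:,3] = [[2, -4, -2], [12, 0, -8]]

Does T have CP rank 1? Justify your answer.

No

The mode-3 unfolding of T (rows indexed by k, columns by (i,j) = (1,1), (1,2), (1,3), (2,1), (2,2), (2,3)) is [[-1, 4, 1, 6, 0, -2], [0, 0, 0, 8, 0, -4], [2, -4, -2, 12, 0, -8]].
There the 3×3 minor on rows k ∈ {1, 2, 3}, columns (i,j) ∈ {(1,1), (1,2), (2,1)} is det [[-1, 4, 6], [0, 0, 8], [2, -4, 12]] = 32 ≠ 0, so this unfolding has rank ≥ 3; CP rank is at least every unfolding rank, so rank(T) ≥ 3.
In particular rank(T) ≥ 3 > 1, so T is not rank-1.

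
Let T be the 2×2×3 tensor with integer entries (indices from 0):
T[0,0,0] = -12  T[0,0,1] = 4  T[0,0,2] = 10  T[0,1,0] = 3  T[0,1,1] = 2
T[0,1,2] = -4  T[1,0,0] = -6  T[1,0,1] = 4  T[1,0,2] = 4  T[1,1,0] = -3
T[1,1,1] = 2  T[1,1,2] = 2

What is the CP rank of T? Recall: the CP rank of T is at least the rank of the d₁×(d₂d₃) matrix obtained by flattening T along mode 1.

Lower bound: the mode-2 unfolding of T (rows indexed by j, columns by (i,k) = (0,0), (0,1), (0,2), (1,0), (1,1), (1,2)) is [[-12, 4, 10, -6, 4, 4], [3, 2, -4, -3, 2, 2]].
There the 2×2 minor on rows j ∈ {0, 1}, columns (i,k) ∈ {(0,0), (0,1)} is det [[-12, 4], [3, 2]] = -36 ≠ 0, so this unfolding has rank ≥ 2; CP rank is at least every unfolding rank, so rank(T) ≥ 2. (Unfolding ranks only ever bound the CP rank from below — rank(T) can be strictly larger than all of them — so the matching upper bound has to come from an explicit 2-term decomposition.)
Upper bound — finding two terms. Write S_k = T[:,:,k] for the frontal slices: S₀ = [[-12, 3], [-6, -3]], S₁ = [[4, 2], [4, 2]], S₂ = [[10, -4], [4, 2]].
If T = a₁ (x) b₁ (x) c₁ + a₂ (x) b₂ (x) c₂ then each S_k = c₁[k]·a₁b₁ᵀ + c₂[k]·a₂b₂ᵀ. S₀ and S₁ are linearly independent, so a₁b₁ᵀ and a₂b₂ᵀ must span the same plane of matrices: they are the rank-1 matrices of the form x·S₀ + y·S₁.
det(x·S₀ + y·S₁) is 54·x² − 36·xy = 18·(3·x − 2·y)(x), vanishing at (x:y) = (2:3) and (0:1).
M₁ = 2·S₀ + 3·S₁ = [[-12, 12], [0, 0]] = (-12)·[1, 0][1, -1]ᵀ and M₂ = S₁ = [[4, 2], [4, 2]] = 2·[1, 1][2, 1]ᵀ, so take a₁ = [1, 0], b₁ = [1, -1], a₂ = [1, 1], b₂ = [2, 1].
Each slice is an integer combination of E₁ = a₁b₁ᵀ and E₂ = a₂b₂ᵀ: S₀ = −6·E₁ − 3·E₂, S₁ = 2·E₂, S₂ = 6·E₁ + 2·E₂; reading off coefficients, c₁ = [-6, 0, 6] and c₂ = [-3, 2, 2].
Hence T = [1, 0] (x) [1, -1] (x) [-6, 0, 6] + [1, 1] (x) [2, 1] (x) [-3, 2, 2], so rank(T) ≤ 2.
These bounds meet, so rank(T) = 2.
Check entry T[0,1,0] = 3: (1)·(-1)·(-6) + (1)·(1)·(-3) = 3.

2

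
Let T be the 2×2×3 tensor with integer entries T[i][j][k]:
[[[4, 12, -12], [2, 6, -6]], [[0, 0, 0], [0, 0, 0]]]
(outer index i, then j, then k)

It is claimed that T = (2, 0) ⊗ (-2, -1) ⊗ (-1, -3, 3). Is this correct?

Yes

Reconstruct entrywise from the claimed factors. For example, T[1,0,2] = 0 and Σₗ aₗ[1]bₗ[0]cₗ[2] = (0)·(-2)·(3) = 0; checking all 12 entries, every one matches. The claim holds.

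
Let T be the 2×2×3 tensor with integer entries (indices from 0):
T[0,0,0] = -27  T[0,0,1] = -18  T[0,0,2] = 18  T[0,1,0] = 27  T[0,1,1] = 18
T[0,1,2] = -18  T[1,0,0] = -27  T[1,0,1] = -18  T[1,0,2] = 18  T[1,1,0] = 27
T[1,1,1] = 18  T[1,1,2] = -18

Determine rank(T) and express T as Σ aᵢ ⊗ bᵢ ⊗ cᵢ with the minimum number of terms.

rank(T) = 1

Lower bound: T ≠ 0 (e.g. T[0,0,0] = -27), so rank(T) ≥ 1.
Upper bound: if T = a ⊗ b ⊗ c then every fibre of T is a multiple of the corresponding factor, so read the factors off the fibres through the nonzero entry T[0,0,0] = -27.
The mode-1 fibre T[:,0,0] = [-27, -27] gives a = (1, 1) (primitive direction); the mode-2 fibre T[0,:,0] = [-27, 27] gives b = (1, -1); then c[k] = T[0,0,k] / (a[0]·b[0]) = [-27, -18, 18] / 1 = (-27, -18, 18).
Expanding (1, 1) ⊗ (1, -1) ⊗ (-27, -18, 18) reproduces all 12 entries of T, so T = (1, 1) ⊗ (1, -1) ⊗ (-27, -18, 18) and rank(T) ≤ 1.
These bounds meet, so rank(T) = 1.
Check entry T[0,0,2] = 18: (1)·(1)·(18) = 18.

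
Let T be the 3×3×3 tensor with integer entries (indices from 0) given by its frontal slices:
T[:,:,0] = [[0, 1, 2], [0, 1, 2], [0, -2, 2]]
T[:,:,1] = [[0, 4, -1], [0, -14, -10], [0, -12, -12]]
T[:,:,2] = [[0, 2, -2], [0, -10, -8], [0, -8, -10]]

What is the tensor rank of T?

3

Lower bound: the mode-1 unfolding of T (rows indexed by i, columns by (j,k) = (0,0), (0,1), (0,2), (1,0), (1,1), (1,2), (2,0), (2,1), (2,2)) is [[0, 0, 0, 1, 4, 2, 2, -1, -2], [0, 0, 0, 1, -14, -10, 2, -10, -8], [0, 0, 0, -2, -12, -8, 2, -12, -10]].
There the 3×3 minor on rows i ∈ {0, 1, 2}, columns (j,k) ∈ {(1,0), (1,1), (1,2)} is det [[1, 4, 2], [1, -14, -10], [-2, -12, -8]] = 24 ≠ 0, so this unfolding has rank ≥ 3; CP rank is at least every unfolding rank, so rank(T) ≥ 3. (Flattening ranks never certify an upper bound on CP rank; for that we must actually write T with 3 rank-1 terms.)
Upper bound: T is a sum of 3 rank-1 terms, T = [1, -2, -2] ⊗ [0, 2, 1] ⊗ [1, 2, 1] + [1, -2, 0] ⊗ [0, 2, 1] ⊗ [-1, 1, 1] + [1, 1, 2] ⊗ [0, 1, 2] ⊗ [1, -2, -2] (written with every a and b primitive with positive leading entry and the scale carried by c; CP decompositions are not unique, and this one is verified by expanding entrywise), so rank(T) ≤ 3.
These bounds meet, so rank(T) = 3.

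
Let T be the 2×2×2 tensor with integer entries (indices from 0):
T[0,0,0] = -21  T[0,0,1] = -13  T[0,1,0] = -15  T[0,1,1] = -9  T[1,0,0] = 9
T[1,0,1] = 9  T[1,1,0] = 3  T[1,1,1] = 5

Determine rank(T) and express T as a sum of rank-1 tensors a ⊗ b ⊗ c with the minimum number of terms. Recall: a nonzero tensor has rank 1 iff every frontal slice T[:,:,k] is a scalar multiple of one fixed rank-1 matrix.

rank(T) = 2

Lower bound: in the mode-3 unfolding of T (rows indexed by k, columns by (i,j)) the 2×2 minor on rows k ∈ {0, 1}, columns (i,j) ∈ {(0,0), (0,1)} is det [[-21, -15], [-13, -9]] = -6 ≠ 0, so that unfolding has rank ≥ 2 and hence rank(T) ≥ 2 (CP rank is at least every unfolding rank, though it can be larger).
Upper bound: with S_k = T[:,:,k], the two rank-1 terms a₁b₁ᵀ, a₂b₂ᵀ are the rank-1 members of the pencil x·S₀ + y·S₁.
det(x·S₀ + y·S₁) is 72·x² + 72·xy + 16·y² = 8·(3·x + 2·y)(3·x + y), vanishing at (x:y) = (2:-3) and (1:-3).
M₁ = 2·S₀ − 3·S₁ = [[-3, -3], [-9, -9]] = (-3)·(1, 3)(1, 1)ᵀ and M₂ = S₀ − 3·S₁ = [[18, 12], [-18, -12]] = 6·(1, -1)(3, 2)ᵀ, so take a₁ = (1, 3), b₁ = (1, 1), a₂ = (1, -1), b₂ = (3, 2).
Each slice is an integer combination of E₁ = a₁b₁ᵀ and E₂ = a₂b₂ᵀ: S₀ = −3·E₁ − 6·E₂, S₁ = −E₁ − 4·E₂; reading off coefficients, c₁ = (-3, -1) and c₂ = (-6, -4).
Hence T = (1, 3) ⊗ (1, 1) ⊗ (-3, -1) + (1, -1) ⊗ (3, 2) ⊗ (-6, -4), so rank(T) ≤ 2.
These bounds meet, so rank(T) = 2.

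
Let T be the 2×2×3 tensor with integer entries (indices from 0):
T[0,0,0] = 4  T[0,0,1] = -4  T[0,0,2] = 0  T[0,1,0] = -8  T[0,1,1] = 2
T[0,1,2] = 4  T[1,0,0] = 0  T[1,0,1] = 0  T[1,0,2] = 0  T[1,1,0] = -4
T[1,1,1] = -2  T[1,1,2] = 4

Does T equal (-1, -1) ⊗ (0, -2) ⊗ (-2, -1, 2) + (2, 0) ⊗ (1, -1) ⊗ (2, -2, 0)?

Reconstruct entrywise from the claimed factors. For example, T[0,0,0] = 4 and Σₗ aₗ[0]bₗ[0]cₗ[0] = (-1)·(0)·(-2) + (2)·(1)·(2) = 4; checking all 12 entries, every one matches. The claim holds.

Yes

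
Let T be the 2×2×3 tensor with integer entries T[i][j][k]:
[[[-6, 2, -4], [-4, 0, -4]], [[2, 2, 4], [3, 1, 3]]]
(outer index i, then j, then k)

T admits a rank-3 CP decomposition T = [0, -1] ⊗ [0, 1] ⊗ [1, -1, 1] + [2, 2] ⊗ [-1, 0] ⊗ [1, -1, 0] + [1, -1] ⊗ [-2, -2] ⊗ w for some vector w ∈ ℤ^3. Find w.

Subtract the known terms from T to get the rank-1 residual R = [1, -1] ⊗ [-2, -2] ⊗ w, so R[i,j,k] = a[i]·b[j]·w[k]. Pick indices with nonzero a[0]·b[0] = (1)·(-2) = -2. Only the fibre through (0,0,·) is needed: R[0,0,:] = T[0,0,:] − Σₗ aₗ[0]bₗ[0]cₗ = [-6, 2, -4] − (0)·(0)·[1, -1, 1] − (2)·(-1)·[1, -1, 0] = [-4, 0, -4]. Then w[k] = R[0,0,k] / -2 for each k, giving w = [-4, 0, -4] / -2 = [2, 0, 2].

w = [2, 0, 2]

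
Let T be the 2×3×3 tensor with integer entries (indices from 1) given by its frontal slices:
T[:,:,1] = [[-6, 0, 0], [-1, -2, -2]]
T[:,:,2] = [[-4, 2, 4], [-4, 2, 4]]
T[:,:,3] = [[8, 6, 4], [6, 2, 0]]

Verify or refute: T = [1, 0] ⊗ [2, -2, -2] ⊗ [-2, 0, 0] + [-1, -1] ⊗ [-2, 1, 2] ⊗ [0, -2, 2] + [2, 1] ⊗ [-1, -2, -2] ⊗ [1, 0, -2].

Yes

Reconstruct entrywise from the claimed factors. For example, T[1,1,1] = -6 and Σₗ aₗ[1]bₗ[1]cₗ[1] = (1)·(2)·(-2) + (-1)·(-2)·(0) + (2)·(-1)·(1) = -6; checking all 18 entries, every one matches. The claim holds.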